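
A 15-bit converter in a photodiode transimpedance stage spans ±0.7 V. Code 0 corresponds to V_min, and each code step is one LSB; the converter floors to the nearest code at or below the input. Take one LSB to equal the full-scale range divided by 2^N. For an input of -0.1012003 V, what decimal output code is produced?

14015

The full-scale span is 0.7 − (-0.7) = 1.4 V. LSB = 1.4 V / 2^15 ≈ 42.72 µV.
V_in − V_min = -0.1012003 − (-0.7) = 0.5987997 V.
Divide by LSB: 0.5987997 × 32768/1.4 = 14015.3347.
Truncating gives code 14015.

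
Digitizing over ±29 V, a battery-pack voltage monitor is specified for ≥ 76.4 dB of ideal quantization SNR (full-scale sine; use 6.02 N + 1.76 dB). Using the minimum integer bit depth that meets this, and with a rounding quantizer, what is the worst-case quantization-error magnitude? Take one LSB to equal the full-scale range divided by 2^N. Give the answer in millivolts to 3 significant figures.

Span: 29 V − (-29 V) = 58 V.
Solving 6.02 N ≥ 76.4 − 1.76: N ≥ 12.399. Round up → N = 13.
One LSB is 58 V / 8192 = 7.0801 mV.
Half an LSB is 3.54 mV.

3.54 mV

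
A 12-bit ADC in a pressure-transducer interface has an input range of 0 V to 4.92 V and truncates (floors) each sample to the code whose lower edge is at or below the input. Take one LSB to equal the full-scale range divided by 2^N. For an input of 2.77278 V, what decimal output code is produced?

Span = 4.92 V. LSB = 4.92 V / 2^12 ≈ 1.201 mV.
V_in − V_min = 2.77278 − (0) = 2.77278 V.
Divide by LSB: 2.77278 × 4096/4.92 = 2308.3957.
Truncating gives code 2308.

2308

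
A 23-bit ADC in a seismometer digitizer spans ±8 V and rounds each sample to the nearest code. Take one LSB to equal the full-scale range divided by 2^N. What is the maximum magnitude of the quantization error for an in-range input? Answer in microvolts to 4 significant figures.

0.9537 µV

The full-scale span is 8 − (-8) = 16 V.
Step size = 16/8388608 V = 1.90735 µV.
Worst-case error for round-to-nearest is half an LSB: 0.9537 µV.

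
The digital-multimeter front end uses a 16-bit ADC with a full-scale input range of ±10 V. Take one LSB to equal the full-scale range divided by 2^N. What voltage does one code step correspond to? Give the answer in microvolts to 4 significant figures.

305.2 µV

Span: 10 V − (-10 V) = 20 V.
There are 2^16 = 65536 steps.
Step size = 20/65536 V = 305.2 µV.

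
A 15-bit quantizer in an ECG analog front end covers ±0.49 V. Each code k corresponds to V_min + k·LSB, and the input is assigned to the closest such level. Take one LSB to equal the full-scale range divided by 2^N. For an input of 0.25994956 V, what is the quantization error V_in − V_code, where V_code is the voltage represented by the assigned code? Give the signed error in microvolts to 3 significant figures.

Full-scale range = 0.49 V − (-0.49 V) = 0.98 V. LSB = 0.98 V / 2^15 ≈ 29.91 µV.
(0.25994956 − (-0.49)) / LSB = 0.74994956 × 32768/0.98 = 25075.8645. Nearest integer: k = 25076.
V_code = V_min + k × range/2^15 = -0.49 + 25076 × 0.98/32768 = 0.25995361328 V.
V_in − V_code = 0.25994956 − (0.25995361328) = −4.05 µV.

−4.05 µV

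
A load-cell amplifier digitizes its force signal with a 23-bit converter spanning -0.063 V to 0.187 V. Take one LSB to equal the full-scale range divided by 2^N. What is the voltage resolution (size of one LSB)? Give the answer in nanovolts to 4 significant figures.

Range = 0.187 − (-0.063) = 0.25 V.
Number of codes = 2^23 = 8388608.
LSB = 0.25 V / 2^23 = 29.80 nV.

29.80 nV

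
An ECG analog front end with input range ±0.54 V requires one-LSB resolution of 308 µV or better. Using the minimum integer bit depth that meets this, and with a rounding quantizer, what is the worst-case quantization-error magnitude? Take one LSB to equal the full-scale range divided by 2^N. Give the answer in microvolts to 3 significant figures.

Range = 0.54 − (-0.54) = 1.08 V.
Required number of levels: 1.08/308 µV = 3506.5; smallest N with 2^N ≥ that is 12.
Step size = 1.08/4096 V = 263.67 µV.
|e|_max = LSB/2 = 132 µV.

132 µV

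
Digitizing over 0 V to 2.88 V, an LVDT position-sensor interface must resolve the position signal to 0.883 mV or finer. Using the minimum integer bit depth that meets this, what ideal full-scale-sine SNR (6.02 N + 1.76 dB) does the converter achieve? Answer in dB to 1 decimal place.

74.0 dB

Full-scale range = 2.88 V.
Levels needed ≥ 2.88/0.883 mV = 3262. 2^12 = 4096 suffices, so N_min = 12.
6.02(12) + 1.76 = 74.00 dB.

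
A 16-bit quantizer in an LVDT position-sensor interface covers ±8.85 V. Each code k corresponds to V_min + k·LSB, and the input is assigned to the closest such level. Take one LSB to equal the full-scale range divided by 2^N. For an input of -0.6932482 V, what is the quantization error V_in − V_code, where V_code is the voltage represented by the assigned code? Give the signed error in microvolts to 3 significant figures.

Span: 8.85 V − (-8.85 V) = 17.7 V. LSB = 17.7 V / 2^16 ≈ 270.1 µV.
(-0.6932482 − (-8.85)) / LSB = 8.1567518 × 65536/17.7 = 30201.1800. Nearest integer: k = 30201.
V_code = -8.85 + (30201/65536) × 17.7 = -0.69329681396 V.
V_in − V_code = -0.6932482 − (-0.69329681396) = +48.6 µV.

+48.6 µV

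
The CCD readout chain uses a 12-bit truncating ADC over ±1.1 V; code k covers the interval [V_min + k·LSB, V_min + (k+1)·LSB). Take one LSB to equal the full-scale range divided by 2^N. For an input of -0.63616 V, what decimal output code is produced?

863

Range = 1.1 − (-1.1) = 2.2 V. LSB = 2.2 V / 2^12 ≈ 0.5371 mV.
code = ⌊(V_in − V_min)/LSB⌋ = ⌊(V_in − V_min) × 2^12 / range⌋
     = ⌊(-0.63616 − (-1.1)) × 4096 / 2.2⌋ = ⌊0.46384 × 4096/2.2⌋
     = ⌊863.586⌋ = 863.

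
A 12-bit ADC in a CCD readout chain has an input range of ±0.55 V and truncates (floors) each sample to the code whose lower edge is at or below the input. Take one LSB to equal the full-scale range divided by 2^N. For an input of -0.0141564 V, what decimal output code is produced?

Span: 0.55 V − (-0.55 V) = 1.1 V. LSB = 1.1 V / 2^12 ≈ 268.6 µV.
(V_in − V_min) × 2^12/range = (-0.0141564 − (-0.55)) × 4096/1.1 = 1995.287.
Floor → code = 1995.

1995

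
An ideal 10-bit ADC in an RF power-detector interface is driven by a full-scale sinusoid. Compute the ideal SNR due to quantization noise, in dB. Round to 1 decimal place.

62.0 dB

6.02(10) + 1.76 = 60.20 + 1.76 = 61.96 dB.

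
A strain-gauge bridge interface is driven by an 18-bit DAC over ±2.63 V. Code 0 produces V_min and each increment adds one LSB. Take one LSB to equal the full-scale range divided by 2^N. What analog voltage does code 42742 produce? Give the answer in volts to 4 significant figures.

-1.772 V

Range = 2.63 − (-2.63) = 5.26 V. LSB = 5.26 V / 2^18.
Output = V_min + (42742/262144) × range = -2.63 + 0.163048 × 5.26 V
      = -2.63 + 0.857631 = -1.77237 V.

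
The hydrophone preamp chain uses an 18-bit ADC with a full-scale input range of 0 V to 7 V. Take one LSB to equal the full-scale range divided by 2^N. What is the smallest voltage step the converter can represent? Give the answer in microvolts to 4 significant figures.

V_FS = 7 V.
There are 2^18 = 262144 steps.
Step size = 7/262144 V = 26.70 µV.

26.70 µV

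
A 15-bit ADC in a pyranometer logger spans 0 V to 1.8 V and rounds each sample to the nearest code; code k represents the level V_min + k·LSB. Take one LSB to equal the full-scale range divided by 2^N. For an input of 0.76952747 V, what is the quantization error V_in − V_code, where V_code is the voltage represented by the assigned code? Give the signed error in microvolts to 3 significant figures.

−9.88 µV

V_FS = 1.8 V. LSB = 1.8 V / 2^15 ≈ 54.93 µV.
(V_in − V_min)/LSB = (0.76952747 − (0)) × 32768/1.8 = 14008.8201 → nearest code k = 14009.
V_code = 0 + (14009/32768) × 1.8 = 0.76953735352 V.
e = 0.76952747 − (0.76953735352) = −9.88 µV.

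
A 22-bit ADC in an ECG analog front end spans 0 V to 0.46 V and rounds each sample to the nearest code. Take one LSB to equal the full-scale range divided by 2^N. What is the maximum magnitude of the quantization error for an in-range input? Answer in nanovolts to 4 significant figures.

54.84 nV

V_FS = 0.46 V.
Step size = 0.46/4194304 V = 109.673 nV.
|e|_max = LSB/2 = 54.84 nV.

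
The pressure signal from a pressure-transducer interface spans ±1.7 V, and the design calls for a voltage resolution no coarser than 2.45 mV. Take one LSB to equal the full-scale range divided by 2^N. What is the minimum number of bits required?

11 bits

Span: 1.7 V − (-1.7 V) = 3.4 V.
3.4 V / 2.45 mV = 1388. Since 2^10 = 1024 and 2^11 = 2048, N = 11.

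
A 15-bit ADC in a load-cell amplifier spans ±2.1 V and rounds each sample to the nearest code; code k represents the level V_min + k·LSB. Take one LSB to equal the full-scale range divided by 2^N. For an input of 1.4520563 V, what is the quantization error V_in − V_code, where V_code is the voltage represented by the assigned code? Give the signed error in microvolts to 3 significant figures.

−25.0 µV

Range = 2.1 − (-2.1) = 4.2 V. LSB = 4.2 V / 2^15 ≈ 128.2 µV.
(V_in − V_min)/LSB = (1.4520563 − (-2.1)) × 32768/4.2 = 27712.8050 → nearest code k = 27713.
Reconstructed level: -2.1 + 27713 × 4.2/32768 V = 1.4520812988 V.
V_in − V_code = 1.4520563 − (1.4520812988) = −25.0 µV.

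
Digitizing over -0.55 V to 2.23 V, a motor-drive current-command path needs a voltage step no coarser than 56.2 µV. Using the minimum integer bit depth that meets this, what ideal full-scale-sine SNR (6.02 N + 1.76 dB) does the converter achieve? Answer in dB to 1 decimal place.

Span: 2.23 V − (-0.55 V) = 2.78 V.
Levels needed ≥ 2.78/56.2 µV = 49470. 2^16 = 65536 suffices, so N_min = 16.
SNR = 6.02 × 16 + 1.76 = 98.08 dB.

98.1 dB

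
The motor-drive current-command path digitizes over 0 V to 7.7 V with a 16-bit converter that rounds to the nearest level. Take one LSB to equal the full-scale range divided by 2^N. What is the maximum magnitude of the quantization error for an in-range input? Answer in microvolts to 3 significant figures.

Range is 7.7 V.
LSB = 7.7 V ÷ 2^16 = 7.7/65536 V = 117.49 µV.
|e|_max = LSB/2 = 58.7 µV.

58.7 µV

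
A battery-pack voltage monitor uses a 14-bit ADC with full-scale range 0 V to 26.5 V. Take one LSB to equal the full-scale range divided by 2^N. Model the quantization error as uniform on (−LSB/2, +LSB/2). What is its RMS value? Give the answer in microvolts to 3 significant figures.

467 µV

Full-scale range = 26.5 V.
LSB = 26.5 V ÷ 2^14 = 26.5/16384 V = 1.6174 mV.
V_rms = LSB/√12 = 1.6174 mV / √12 = 467 µV.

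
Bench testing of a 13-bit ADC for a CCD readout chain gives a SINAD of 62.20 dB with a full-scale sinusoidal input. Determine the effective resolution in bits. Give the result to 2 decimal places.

10.04 bits

Inverting SNR = 6.02 N + 1.76: N_eff = (62.20 − 1.76)/6.02 = 10.0399.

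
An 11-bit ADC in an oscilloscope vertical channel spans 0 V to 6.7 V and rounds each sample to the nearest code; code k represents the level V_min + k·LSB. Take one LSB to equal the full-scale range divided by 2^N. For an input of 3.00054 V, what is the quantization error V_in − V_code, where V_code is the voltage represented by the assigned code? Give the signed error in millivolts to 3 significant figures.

V_FS = 6.7 V. LSB = 6.7 V / 2^11 ≈ 3.271 mV.
(V_in − V_min)/LSB = (3.00054 − (0)) × 2048/6.7 = 917.1800 → nearest code k = 917.
V_code = V_min + k × range/2^11 = 0 + 917 × 6.7/2048 = 2.999951172 V.
e = 3.00054 − (2.999951172) = +0.589 mV.

+0.589 mV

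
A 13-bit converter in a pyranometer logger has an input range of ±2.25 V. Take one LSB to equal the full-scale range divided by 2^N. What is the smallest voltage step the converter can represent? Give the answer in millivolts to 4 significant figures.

0.5493 mV

Range = 2.25 − (-2.25) = 4.5 V.
2^13 = 8192 levels.
LSB = 4.5 V ÷ 2^13 = 4.5/8192 V = 0.5493 mV.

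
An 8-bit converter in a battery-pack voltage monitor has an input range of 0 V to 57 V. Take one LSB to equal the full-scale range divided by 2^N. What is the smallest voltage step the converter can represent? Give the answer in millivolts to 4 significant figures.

V_FS = 57 V.
There are 2^8 = 256 steps.
One LSB is 57 V / 256 = 222.7 mV.

222.7 mV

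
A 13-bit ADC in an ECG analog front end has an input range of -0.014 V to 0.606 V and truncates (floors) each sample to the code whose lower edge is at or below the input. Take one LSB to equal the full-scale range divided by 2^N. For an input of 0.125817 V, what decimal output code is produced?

The full-scale span is 0.606 − (-0.014) = 0.62 V. LSB = 0.62 V / 2^13 ≈ 75.68 µV.
code = ⌊(V_in − V_min)/LSB⌋ = ⌊(V_in − V_min) × 2^13 / range⌋
     = ⌊(0.125817 − (-0.014)) × 8192 / 0.62⌋ = ⌊0.139817 × 8192/0.62⌋
     = ⌊1847.388⌋ = 1847.

1847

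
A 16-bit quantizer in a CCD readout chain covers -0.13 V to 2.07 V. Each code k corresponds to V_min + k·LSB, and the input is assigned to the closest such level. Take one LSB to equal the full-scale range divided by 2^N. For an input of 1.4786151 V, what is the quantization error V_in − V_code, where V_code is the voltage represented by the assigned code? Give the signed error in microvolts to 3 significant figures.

Span: 2.07 V − (-0.13 V) = 2.2 V. LSB = 2.2 V / 2^16 ≈ 33.57 µV.
(V_in − V_min)/LSB = (1.4786151 − (-0.13)) × 65536/2.2 = 47919.1815 → nearest code k = 47919.
V_code = V_min + k × range/2^16 = -0.13 + 47919 × 2.2/65536 = 1.4786090088 V.
V_in − V_code = 1.4786151 − (1.4786090088) = +6.09 µV.

+6.09 µV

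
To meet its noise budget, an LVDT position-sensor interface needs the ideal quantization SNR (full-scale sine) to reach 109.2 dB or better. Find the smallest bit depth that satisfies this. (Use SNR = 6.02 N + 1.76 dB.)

18 bits

Required N = ⌈(109.2 − 1.76)/6.02⌉ = ⌈17.847⌉ = 18.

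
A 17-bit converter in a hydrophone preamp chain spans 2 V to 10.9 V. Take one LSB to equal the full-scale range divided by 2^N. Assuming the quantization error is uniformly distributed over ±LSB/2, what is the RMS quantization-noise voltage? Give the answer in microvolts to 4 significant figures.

19.60 µV

Full-scale range = 10.9 V − (2 V) = 8.9 V.
Step size = 8.9/131072 V = 67.9016 µV.
σ_q = LSB/√12 = 67.9016 µV/3.4641 = 19.60 µV.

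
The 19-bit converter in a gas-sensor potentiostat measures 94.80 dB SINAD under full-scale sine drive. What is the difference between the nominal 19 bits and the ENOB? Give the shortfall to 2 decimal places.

3.54 bits

ENOB = (SINAD − 1.76)/6.02 = (94.80 − 1.76)/6.02 = 15.4551 bits.
Shortfall = 19 − 15.4551 = 3.5449 bits.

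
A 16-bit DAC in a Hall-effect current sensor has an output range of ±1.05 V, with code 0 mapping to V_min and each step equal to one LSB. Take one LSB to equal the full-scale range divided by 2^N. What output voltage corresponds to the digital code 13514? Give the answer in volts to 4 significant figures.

-0.6170 V

Span: 1.05 V − (-1.05 V) = 2.1 V. LSB = 2.1 V / 2^16.
V_out = V_min + code × LSB = -1.05 V + 13514 × 2.1 V / 65536
      = -1.05 V + 0.433035 V = -0.616965 V.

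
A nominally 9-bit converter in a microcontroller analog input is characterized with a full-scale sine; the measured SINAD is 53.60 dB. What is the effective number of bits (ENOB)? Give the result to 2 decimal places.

ENOB = (SINAD − 1.76) / 6.02 = (53.60 − 1.76) / 6.02 = 51.84 / 6.02 = 8.6113.

8.61 bits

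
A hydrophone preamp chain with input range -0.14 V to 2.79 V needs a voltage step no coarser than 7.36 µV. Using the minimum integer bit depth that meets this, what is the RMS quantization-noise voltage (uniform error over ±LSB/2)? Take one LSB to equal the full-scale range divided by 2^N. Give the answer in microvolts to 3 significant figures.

1.61 µV

The full-scale span is 2.79 − (-0.14) = 2.93 V.
Required number of levels: 2.93/7.36 µV = 398100; smallest N with 2^N ≥ that is 19.
One LSB is 2.93 V / 524288 = 5.5885 µV.
V_rms = LSB/√12 = 1.61 µV.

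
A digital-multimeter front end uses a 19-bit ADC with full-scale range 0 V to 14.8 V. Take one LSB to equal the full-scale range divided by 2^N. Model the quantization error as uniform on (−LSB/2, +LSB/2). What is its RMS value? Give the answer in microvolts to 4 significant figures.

Range is 14.8 V.
LSB = 14.8 V / 2^19 = 28.2288 µV.
σ_q = LSB/√12 = 28.2288 µV/3.4641 = 8.149 µV.

8.149 µV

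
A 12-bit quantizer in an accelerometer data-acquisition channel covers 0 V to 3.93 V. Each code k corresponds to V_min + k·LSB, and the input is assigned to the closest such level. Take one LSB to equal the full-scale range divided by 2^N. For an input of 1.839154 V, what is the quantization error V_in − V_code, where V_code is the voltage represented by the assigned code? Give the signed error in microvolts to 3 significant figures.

Range is 3.93 V. LSB = 3.93 V / 2^12 ≈ 0.9595 mV.
(1.839154 − (0)) / LSB = 1.839154 × 4096/3.93 = 1916.8384. Nearest integer: k = 1917.
Reconstructed level: 0 + 1917 × 3.93/4096 V = 1.839309082 V.
Error = V_in − V_code = 1.839154 − (1.839309082) = −155 µV.

−155 µV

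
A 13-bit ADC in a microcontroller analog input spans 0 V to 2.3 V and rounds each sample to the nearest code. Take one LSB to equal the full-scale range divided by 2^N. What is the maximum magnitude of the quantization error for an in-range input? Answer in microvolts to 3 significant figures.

140 µV

Range is 2.3 V.
Step size = 2.3/8192 V = 280.76 µV.
A rounding quantizer has |error| ≤ LSB/2 = 140 µV.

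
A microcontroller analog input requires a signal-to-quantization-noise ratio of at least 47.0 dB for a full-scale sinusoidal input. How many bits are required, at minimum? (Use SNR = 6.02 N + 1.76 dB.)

6.02 N + 1.76 ≥ 47.0 gives N ≥ 7.515, so the minimum integer is 8.

8 bits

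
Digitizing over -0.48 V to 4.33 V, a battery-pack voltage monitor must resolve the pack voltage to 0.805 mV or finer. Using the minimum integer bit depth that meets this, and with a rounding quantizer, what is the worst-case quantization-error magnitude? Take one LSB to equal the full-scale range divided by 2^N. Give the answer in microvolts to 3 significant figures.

294 µV

Span: 4.33 V − (-0.48 V) = 4.81 V.
Required number of levels: 4.81/0.805 mV = 5975.2; smallest N with 2^N ≥ that is 13.
LSB = 4.81 V / 2^13 = 0.58716 mV.
Max error for round-to-nearest is LSB/2 = 294 µV.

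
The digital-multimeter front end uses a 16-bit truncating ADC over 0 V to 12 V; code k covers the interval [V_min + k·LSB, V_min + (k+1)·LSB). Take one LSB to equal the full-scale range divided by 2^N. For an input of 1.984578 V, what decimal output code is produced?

Full-scale range = 12 V. LSB = 12 V / 2^16 ≈ 183.1 µV.
code = ⌊(V_in − V_min)/LSB⌋ = ⌊(V_in − V_min) × 2^16 / range⌋
     = ⌊(1.984578 − (0)) × 65536 / 12⌋ = ⌊1.984578 × 65536/12⌋
     = ⌊10838.442⌋ = 10838.

10838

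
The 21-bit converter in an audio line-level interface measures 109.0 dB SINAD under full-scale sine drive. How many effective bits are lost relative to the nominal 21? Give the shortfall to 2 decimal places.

3.19 bits

N_eff = (109.0 − 1.76)/6.02 = 17.8140 bits.
Lost resolution: 21 − 17.8140 = 3.1860 bits.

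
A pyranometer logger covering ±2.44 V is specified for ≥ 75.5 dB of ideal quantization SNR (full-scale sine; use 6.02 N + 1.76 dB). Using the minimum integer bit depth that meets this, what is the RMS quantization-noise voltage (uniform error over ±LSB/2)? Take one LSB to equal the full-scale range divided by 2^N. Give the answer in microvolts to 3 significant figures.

Range = 2.44 − (-2.44) = 4.88 V.
N ≥ (75.5 − 1.76)/6.02 = 12.249 → N_min = 13.
LSB = 4.88 V / 2^13 = 0.59570 mV.
σ_q = LSB/√12 = 0.59570 mV/3.4641 = 172 µV.

172 µV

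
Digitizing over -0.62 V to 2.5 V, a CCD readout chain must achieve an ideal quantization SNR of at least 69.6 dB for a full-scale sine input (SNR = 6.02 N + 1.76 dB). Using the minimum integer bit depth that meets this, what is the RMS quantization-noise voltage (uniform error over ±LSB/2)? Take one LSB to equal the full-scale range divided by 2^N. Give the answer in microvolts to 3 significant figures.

220 µV

Full-scale range = 2.5 V − (-0.62 V) = 3.12 V.
6.02 N + 1.76 ≥ 69.6 gives N ≥ 11.269, so the minimum integer is 12.
One LSB is 3.12 V / 4096 = 0.76172 mV.
σ_q = LSB/√12 = 0.76172 mV/3.4641 = 220 µV.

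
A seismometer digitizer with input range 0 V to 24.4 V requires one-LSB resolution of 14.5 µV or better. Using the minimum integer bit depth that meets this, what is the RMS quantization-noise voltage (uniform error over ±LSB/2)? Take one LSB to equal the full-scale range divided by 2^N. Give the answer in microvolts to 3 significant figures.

Range is 24.4 V.
24.4 V / 14.5 µV = 1.683e6. Since 2^20 = 1048576 and 2^21 = 2097152, N = 21.
LSB = 24.4 V / 2^21 = 11.635 µV.
σ_q = LSB/√12 = 11.635 µV/3.4641 = 3.36 µV.

3.36 µV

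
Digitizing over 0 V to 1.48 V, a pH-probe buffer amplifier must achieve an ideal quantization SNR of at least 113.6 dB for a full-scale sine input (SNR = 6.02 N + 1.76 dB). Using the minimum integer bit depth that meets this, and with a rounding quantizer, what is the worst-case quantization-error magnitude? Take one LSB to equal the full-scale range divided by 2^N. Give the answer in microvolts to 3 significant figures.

1.41 µV

Full-scale range = 1.48 V.
6.02 N + 1.76 ≥ 113.6 gives N ≥ 18.578, so the minimum integer is 19.
LSB = 1.48 V ÷ 2^19 = 1.48/524288 V = 2.8229 µV.
Max error for round-to-nearest is LSB/2 = 1.41 µV.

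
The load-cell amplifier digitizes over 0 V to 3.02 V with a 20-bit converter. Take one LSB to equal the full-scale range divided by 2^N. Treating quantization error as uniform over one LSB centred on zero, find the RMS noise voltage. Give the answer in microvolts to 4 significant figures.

0.8314 µV

Range is 3.02 V.
Step size = 3.02/1048576 V = 2.88010 µV.
V_rms = LSB/√12 = 2.88010 µV / √12 = 0.8314 µV.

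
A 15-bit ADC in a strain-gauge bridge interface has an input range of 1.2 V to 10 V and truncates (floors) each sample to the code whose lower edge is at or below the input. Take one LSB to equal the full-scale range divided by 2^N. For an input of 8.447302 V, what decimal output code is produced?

26986

Full-scale range = 10 V − (1.2 V) = 8.8 V. LSB = 8.8 V / 2^15 ≈ 268.6 µV.
code = ⌊(V_in − V_min)/LSB⌋ = ⌊(V_in − V_min) × 2^15 / range⌋
     = ⌊(8.447302 − (1.2)) × 32768 / 8.8⌋ = ⌊7.247302 × 32768/8.8⌋
     = ⌊26986.317⌋ = 26986.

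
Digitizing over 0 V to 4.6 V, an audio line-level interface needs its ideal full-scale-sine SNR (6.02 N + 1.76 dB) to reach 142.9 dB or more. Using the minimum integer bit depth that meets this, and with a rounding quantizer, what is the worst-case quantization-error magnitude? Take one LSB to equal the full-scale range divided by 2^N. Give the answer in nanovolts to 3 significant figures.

137 nV

V_FS = 4.6 V.
6.02 N + 1.76 ≥ 142.9 gives N ≥ 23.445, so the minimum integer is 24.
LSB = 4.6 V / 2^24 = 274.18 nV.
Max error for round-to-nearest is LSB/2 = 137 nV.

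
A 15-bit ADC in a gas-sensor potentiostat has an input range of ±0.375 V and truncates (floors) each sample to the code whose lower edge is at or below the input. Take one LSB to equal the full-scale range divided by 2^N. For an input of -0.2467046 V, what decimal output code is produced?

5605

Full-scale range = 0.375 V − (-0.375 V) = 0.75 V. LSB = 0.75 V / 2^15 ≈ 22.89 µV.
V_in − V_min = -0.2467046 − (-0.375) = 0.1282954 V.
Divide by LSB: 0.1282954 × 32768/0.75 = 5605.3116.
Truncating gives code 5605.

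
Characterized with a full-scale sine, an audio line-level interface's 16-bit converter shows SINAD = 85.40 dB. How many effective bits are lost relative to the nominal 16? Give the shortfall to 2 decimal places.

2.11 bits

N_eff = (85.40 − 1.76)/6.02 = 13.8937 bits.
Lost resolution: 16 − 13.8937 = 2.1063 bits.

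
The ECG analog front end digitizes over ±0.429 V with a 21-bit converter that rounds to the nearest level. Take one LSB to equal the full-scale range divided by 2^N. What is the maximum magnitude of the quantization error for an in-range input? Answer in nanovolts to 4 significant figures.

204.6 nV

Full-scale range = 0.429 V − (-0.429 V) = 0.858 V.
Step size = 0.858/2097152 V = 409.126 nV.
|e|_max = LSB/2 = 204.6 nV.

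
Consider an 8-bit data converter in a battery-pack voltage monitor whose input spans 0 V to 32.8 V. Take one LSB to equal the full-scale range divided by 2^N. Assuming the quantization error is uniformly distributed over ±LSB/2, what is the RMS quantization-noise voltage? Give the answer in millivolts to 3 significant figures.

37.0 mV

Range is 32.8 V.
LSB = 32.8 V ÷ 2^8 = 32.8/256 V = 128.13 mV.
RMS of a uniform error over width LSB is LSB/√12 = 37.0 mV.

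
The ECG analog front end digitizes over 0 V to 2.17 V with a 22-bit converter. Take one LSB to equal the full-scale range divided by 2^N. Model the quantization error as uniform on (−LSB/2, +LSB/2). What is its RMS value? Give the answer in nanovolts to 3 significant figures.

149 nV

Full-scale range = 2.17 V.
One LSB is 2.17 V / 4194304 = 0.51737 µV.
RMS of a uniform error over width LSB is LSB/√12 = 149 nV.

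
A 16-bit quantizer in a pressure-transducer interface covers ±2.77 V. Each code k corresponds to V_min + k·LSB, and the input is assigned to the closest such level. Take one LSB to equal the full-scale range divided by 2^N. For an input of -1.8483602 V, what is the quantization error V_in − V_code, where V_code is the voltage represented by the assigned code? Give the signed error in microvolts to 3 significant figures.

Span: 2.77 V − (-2.77 V) = 5.54 V. LSB = 5.54 V / 2^16 ≈ 84.53 µV.
(-1.8483602 − (-2.77)) / LSB = 0.9216398 × 65536/5.54 = 10902.6328. Nearest integer: k = 10903.
V_code = V_min + k × range/2^16 = -2.77 + 10903 × 5.54/65536 = -1.8483291626 V.
V_in − V_code = -1.8483602 − (-1.8483291626) = −31.0 µV.

−31.0 µV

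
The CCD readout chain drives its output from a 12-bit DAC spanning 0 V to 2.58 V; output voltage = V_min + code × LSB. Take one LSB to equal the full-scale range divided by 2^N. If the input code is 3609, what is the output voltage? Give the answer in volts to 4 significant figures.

2.273 V

Span = 2.58 V. LSB = 2.58 V / 2^12.
V_out = 0 + 3609 × (2.58/4096) V
      = 0 + 2.27325 = 2.27325 V.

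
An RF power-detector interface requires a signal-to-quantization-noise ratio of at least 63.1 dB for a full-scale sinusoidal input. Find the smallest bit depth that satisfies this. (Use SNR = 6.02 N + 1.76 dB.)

N ≥ (63.1 − 1.76)/6.02 = 10.189 → N_min = 11.

11 bits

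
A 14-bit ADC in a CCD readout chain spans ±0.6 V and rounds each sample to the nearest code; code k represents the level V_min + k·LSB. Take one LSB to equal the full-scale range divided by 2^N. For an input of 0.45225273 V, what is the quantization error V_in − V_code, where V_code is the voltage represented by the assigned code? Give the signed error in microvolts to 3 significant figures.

−17.8 µV

Span: 0.6 V − (-0.6 V) = 1.2 V. LSB = 1.2 V / 2^14 ≈ 73.24 µV.
Position in LSBs: (0.45225273 − (-0.6)) × 16384/1.2 = 14366.7573; rounding gives k = 14367.
V_code = V_min + k × range/2^14 = -0.6 + 14367 × 1.2/16384 = 0.45227050781 V.
Error = V_in − V_code = 0.45225273 − (0.45227050781) = −17.8 µV.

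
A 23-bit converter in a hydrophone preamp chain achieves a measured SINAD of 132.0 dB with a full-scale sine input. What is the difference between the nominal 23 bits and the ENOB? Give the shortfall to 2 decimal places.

Effective bits = (132.0 − 1.76)/6.02 = 21.6346.
23 − 21.6346 = 1.37 bits below nominal.

1.37 bits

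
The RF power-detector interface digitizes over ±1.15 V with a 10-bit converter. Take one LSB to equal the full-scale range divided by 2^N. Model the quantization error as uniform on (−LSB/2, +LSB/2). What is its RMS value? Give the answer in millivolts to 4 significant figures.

0.6484 mV

Span: 1.15 V − (-1.15 V) = 2.3 V.
Step size = 2.3/1024 V = 2.24609 mV.
RMS of a uniform error over width LSB is LSB/√12 = 0.6484 mV.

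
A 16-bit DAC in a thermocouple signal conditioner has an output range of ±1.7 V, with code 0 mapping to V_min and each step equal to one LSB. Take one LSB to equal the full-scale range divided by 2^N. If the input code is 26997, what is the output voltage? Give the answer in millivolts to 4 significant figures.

Full-scale range = 1.7 V − (-1.7 V) = 3.4 V. LSB = 3.4 V / 2^16.
V_out = -1.7 + 26997 × (3.4/65536) V
      = -1.7 + 1.40060 = -0.299399 V.

-299.4 mV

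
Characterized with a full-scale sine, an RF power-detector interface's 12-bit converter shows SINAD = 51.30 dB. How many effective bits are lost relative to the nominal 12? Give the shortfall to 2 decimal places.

ENOB = (SINAD − 1.76)/6.02 = (51.30 − 1.76)/6.02 = 8.2292 bits.
Shortfall = 12 − 8.2292 = 3.7708 bits.

3.77 bits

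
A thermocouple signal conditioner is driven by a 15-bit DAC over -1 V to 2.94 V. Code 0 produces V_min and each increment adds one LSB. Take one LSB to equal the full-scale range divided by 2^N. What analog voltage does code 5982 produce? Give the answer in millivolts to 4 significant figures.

Range = 2.94 − (-1) = 3.94 V. LSB = 3.94 V / 2^15.
Output = V_min + (5982/32768) × range = -1 + 0.182556 × 3.94 V
      = -1 V + 0.719271 V = -0.280729 V.

-280.7 mV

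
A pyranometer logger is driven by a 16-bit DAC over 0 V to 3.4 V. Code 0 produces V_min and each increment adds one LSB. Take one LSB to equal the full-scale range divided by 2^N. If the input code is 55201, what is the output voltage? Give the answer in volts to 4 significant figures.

2.864 V

Range is 3.4 V. LSB = 3.4 V / 2^16.
Output = V_min + (55201/65536) × range = 0 + 0.842300 × 3.4 V
      = 0 + 2.86382 = 2.86382 V.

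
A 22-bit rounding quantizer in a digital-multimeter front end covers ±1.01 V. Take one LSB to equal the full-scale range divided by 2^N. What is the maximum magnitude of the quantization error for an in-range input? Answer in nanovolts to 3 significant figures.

The full-scale span is 1.01 − (-1.01) = 2.02 V.
LSB = 2.02 V ÷ 2^22 = 2.02/4194304 V = 481.61 nV.
Worst-case error for round-to-nearest is half an LSB: 241 nV.

241 nV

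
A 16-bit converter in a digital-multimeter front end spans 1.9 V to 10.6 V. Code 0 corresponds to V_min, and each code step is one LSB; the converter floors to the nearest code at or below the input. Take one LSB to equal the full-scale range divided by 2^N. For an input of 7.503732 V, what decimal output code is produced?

42212

Full-scale range = 10.6 V − (1.9 V) = 8.7 V. LSB = 8.7 V / 2^16 ≈ 132.8 µV.
V_in − V_min = 7.503732 − (1.9) = 5.603732 V.
Divide by LSB: 5.603732 × 65536/8.7 = 42212.2046.
Truncating gives code 42212.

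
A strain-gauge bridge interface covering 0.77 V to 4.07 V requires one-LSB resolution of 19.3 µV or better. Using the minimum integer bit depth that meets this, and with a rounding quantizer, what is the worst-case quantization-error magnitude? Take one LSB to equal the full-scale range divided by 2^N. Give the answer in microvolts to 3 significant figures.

6.29 µV

Span: 4.07 V − (0.77 V) = 3.3 V.
Need 2^N ≥ 3.3 V / 19.3 µV = 171000 → N_min = 18.
Step size = 3.3/262144 V = 12.589 µV.
Max error for round-to-nearest is LSB/2 = 6.29 µV.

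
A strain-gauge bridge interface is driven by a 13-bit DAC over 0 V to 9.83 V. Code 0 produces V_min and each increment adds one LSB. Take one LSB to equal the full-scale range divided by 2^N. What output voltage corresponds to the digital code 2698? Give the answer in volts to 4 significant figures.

V_FS = 9.83 V. LSB = 9.83 V / 2^13.
Output = V_min + (2698/8192) × range = 0 + 0.329346 × 9.83 V
      = 0 + 3.23747 = 3.23747 V.

3.237 V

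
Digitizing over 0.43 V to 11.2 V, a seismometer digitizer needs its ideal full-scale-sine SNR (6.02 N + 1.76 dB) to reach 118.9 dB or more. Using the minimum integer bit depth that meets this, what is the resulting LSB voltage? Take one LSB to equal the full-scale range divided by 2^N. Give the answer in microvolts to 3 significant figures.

Range = 11.2 − (0.43) = 10.77 V.
Required N = ⌈(118.9 − 1.76)/6.02⌉ = ⌈19.458⌉ = 20.
LSB = 10.77 V / 2^20 = 10.3 µV.

10.3 µV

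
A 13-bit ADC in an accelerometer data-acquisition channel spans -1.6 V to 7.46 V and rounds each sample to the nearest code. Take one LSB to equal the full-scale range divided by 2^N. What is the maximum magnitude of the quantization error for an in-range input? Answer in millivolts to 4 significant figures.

0.5530 mV

Full-scale range = 7.46 V − (-1.6 V) = 9.06 V.
One LSB is 9.06 V / 8192 = 1.10596 mV.
Worst-case error for round-to-nearest is half an LSB: 0.5530 mV.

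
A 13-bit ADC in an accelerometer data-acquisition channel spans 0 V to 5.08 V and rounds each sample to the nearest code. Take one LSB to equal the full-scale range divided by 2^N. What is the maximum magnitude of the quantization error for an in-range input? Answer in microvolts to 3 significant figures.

Span = 5.08 V.
LSB = 5.08 V / 2^13 = 0.62012 mV.
Worst-case error for round-to-nearest is half an LSB: 310 µV.

310 µV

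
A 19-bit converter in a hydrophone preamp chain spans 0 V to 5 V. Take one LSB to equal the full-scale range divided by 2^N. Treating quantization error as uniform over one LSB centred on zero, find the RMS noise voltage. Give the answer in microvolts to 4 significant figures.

2.753 µV

V_FS = 5 V.
LSB = 5 V ÷ 2^19 = 5/524288 V = 9.53674 µV.
V_rms = LSB/√12 = 9.53674 µV / √12 = 2.753 µV.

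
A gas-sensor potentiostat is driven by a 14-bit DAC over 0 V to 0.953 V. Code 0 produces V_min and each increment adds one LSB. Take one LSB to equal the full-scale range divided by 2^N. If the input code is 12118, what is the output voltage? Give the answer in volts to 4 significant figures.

Range is 0.953 V. LSB = 0.953 V / 2^14.
Output = V_min + (12118/16384) × range = 0 + 0.739624 × 0.953 V
      = 0 V + 0.704862 V = 0.704862 V.

0.7049 V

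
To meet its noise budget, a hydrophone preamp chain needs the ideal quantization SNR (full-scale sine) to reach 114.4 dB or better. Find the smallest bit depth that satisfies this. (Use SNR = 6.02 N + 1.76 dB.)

19 bits

Solving 6.02 N ≥ 114.4 − 1.76: N ≥ 18.711. Round up → N = 19.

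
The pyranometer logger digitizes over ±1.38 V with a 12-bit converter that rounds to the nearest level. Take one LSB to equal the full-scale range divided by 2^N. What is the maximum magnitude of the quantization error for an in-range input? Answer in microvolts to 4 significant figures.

336.9 µV

Range = 1.38 − (-1.38) = 2.76 V.
Step size = 2.76/4096 V = 0.673828 mV.
A rounding quantizer has |error| ≤ LSB/2 = 336.9 µV.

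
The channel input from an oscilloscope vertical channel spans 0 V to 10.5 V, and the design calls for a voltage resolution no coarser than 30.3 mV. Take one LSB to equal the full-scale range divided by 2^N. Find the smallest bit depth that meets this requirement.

Range is 10.5 V.
10.5 V / 30.3 mV = 346.5. Since 2^8 = 256 and 2^9 = 512, N = 9.

9 bits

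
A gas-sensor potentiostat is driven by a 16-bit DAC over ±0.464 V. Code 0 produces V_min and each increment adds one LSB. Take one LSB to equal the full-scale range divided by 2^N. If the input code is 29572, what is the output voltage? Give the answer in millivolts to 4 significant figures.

-45.26 mV

Span: 0.464 V − (-0.464 V) = 0.928 V. LSB = 0.928 V / 2^16.
V_out = -0.464 + 29572 × (0.928/65536) V
      = -0.464 + 0.418744 = -0.0452559 V.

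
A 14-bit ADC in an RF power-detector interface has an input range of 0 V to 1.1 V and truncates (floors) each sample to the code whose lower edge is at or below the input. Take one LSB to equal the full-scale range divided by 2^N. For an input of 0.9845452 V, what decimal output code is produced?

Full-scale range = 1.1 V. LSB = 1.1 V / 2^14 ≈ 67.14 µV.
code = ⌊(V_in − V_min)/LSB⌋ = ⌊(V_in − V_min) × 2^14 / range⌋
     = ⌊(0.9845452 − (0)) × 16384 / 1.1⌋ = ⌊0.9845452 × 16384/1.1⌋
     = ⌊14664.353⌋ = 14664.

14664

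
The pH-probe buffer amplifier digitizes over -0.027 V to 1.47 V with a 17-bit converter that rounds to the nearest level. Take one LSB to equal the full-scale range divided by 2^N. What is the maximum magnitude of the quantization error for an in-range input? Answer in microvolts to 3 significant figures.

Range = 1.47 − (-0.027) = 1.497 V.
One LSB is 1.497 V / 131072 = 11.421 µV.
|e|_max = LSB/2 = 5.71 µV.

5.71 µV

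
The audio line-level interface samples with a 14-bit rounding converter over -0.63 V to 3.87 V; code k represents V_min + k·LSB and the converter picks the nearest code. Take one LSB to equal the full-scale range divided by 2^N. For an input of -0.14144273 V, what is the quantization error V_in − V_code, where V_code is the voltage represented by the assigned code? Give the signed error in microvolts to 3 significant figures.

Range = 3.87 − (-0.63) = 4.5 V. LSB = 4.5 V / 2^14 ≈ 274.7 µV.
(V_in − V_min)/LSB = (-0.14144273 − (-0.63)) × 16384/4.5 = 1778.7827 → nearest code k = 1779.
Reconstructed level: -0.63 + 1779 × 4.5/16384 V = -0.14138305664 V.
e = -0.14144273 − (-0.14138305664) = −59.7 µV.

−59.7 µV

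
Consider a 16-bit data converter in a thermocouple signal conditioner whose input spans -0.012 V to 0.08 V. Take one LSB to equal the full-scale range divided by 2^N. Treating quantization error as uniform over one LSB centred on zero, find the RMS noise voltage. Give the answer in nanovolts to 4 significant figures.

Span: 0.08 V − (-0.012 V) = 0.092 V.
LSB = 0.092 V ÷ 2^16 = 0.092/65536 V = 1.40381 µV.
σ_q = LSB/√12 = 1.40381 µV/3.4641 = 405.2 nV.

405.2 nV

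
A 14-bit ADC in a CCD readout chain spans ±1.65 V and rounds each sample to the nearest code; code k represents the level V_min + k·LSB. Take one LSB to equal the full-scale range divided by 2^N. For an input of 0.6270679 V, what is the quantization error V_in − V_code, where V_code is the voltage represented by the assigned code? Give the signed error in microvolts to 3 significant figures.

Range = 1.65 − (-1.65) = 3.3 V. LSB = 3.3 V / 2^14 ≈ 201.4 µV.
(V_in − V_min)/LSB = (0.6270679 − (-1.65)) × 16384/3.3 = 11305.2971 → nearest code k = 11305.
V_code = -1.65 + (11305/16384) × 3.3 = 0.62700805664 V.
V_in − V_code = 0.6270679 − (0.62700805664) = +59.8 µV.

+59.8 µV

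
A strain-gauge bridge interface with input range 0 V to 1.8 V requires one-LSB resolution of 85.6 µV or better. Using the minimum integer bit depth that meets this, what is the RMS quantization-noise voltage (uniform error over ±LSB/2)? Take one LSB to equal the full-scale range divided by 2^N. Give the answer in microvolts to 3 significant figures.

Full-scale range = 1.8 V.
1.8 V / 85.6 µV = 21030. Since 2^14 = 16384 and 2^15 = 32768, N = 15.
LSB = 1.8 V / 2^15 = 54.932 µV.
RMS noise = LSB/√12 = 15.9 µV.

15.9 µV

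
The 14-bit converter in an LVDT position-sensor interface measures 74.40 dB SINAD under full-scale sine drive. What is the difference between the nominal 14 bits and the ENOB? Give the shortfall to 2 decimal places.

N_eff = (74.40 − 1.76)/6.02 = 12.0664 bits.
Shortfall = 14 − 12.0664 = 1.9336 bits.

1.93 bits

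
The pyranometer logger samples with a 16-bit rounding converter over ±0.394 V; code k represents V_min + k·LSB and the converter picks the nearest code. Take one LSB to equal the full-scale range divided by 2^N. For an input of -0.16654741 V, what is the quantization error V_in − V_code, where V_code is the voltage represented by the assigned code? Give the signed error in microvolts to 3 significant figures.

Span: 0.394 V − (-0.394 V) = 0.788 V. LSB = 0.788 V / 2^16 ≈ 12.02 µV.
Position in LSBs: (-0.16654741 − (-0.394)) × 65536/0.788 = 18916.6662; rounding gives k = 18917.
V_code = -0.394 + (18917/65536) × 0.788 = -0.16654339600 V.
e = -0.16654741 − (-0.16654339600) = −4.01 µV.

−4.01 µV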